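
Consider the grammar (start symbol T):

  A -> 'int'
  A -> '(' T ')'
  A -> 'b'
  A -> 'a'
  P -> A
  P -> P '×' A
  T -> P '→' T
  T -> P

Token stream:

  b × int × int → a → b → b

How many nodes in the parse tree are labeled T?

4

[T [P [P [P [A b]] × [A int]] × [A int]] → [T [P [A a]] → [T [P [A b]] → [T [P [A b]]]]]]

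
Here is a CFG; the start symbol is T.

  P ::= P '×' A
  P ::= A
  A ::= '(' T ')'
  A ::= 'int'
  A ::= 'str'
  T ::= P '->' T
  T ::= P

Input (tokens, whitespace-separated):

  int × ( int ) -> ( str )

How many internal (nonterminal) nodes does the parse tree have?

[T [P [P [A int]] × [A ( [T [P [A int]]] )]] -> [T [P [A ( [T [P [A str]]] )]]]]

14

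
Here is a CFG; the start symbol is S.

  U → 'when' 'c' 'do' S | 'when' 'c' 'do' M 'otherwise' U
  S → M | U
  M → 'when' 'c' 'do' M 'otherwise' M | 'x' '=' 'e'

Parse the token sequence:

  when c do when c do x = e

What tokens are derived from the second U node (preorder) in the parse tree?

when c do x = e

[S [U when c do [S [U when c do [S [M x = e]]]]]]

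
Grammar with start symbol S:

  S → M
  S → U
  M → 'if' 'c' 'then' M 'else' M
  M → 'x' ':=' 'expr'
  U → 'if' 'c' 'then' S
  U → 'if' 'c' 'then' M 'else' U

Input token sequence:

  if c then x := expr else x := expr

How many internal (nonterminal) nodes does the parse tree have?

[S [M if c then [M x := expr] else [M x := expr]]]

4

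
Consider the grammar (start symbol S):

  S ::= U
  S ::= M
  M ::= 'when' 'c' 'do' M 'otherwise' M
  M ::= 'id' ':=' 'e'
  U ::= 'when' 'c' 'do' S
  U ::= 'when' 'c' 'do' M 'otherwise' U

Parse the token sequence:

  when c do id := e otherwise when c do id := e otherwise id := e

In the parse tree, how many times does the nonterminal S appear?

1

[S [M when c do [M id := e] otherwise [M when c do [M id := e] otherwise [M id := e]]]]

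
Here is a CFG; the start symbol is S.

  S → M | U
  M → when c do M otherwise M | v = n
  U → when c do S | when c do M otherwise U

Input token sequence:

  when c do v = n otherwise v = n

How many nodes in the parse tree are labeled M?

[S [M when c do [M v = n] otherwise [M v = n]]]

3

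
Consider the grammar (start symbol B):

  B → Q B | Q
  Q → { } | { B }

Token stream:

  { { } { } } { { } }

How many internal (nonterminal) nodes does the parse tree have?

10

[B [Q { [B [Q { }] [B [Q { }]]] }] [B [Q { [B [Q { }]] }]]]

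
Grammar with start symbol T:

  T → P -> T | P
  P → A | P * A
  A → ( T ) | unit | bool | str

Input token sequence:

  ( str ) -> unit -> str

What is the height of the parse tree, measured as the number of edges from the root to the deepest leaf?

[T [P [A ( [T [P [A str]]] )]] -> [T [P [A unit]] -> [T [P [A str]]]]]

6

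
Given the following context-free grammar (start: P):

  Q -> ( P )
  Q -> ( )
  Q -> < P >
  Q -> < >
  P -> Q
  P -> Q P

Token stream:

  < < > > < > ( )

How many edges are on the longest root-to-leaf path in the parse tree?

[P [Q < [P [Q < >]] >] [P [Q < >] [P [Q ( )]]]]

4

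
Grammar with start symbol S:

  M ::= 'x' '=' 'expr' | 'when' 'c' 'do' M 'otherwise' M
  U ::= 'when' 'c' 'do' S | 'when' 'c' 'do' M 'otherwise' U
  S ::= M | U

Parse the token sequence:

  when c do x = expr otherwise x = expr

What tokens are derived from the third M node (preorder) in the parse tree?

[S [M when c do [M x = expr] otherwise [M x = expr]]]

x = expr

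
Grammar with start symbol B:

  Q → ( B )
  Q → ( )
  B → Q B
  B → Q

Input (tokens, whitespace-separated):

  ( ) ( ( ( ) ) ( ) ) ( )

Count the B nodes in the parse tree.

6

[B [Q ( )] [B [Q ( [B [Q ( [B [Q ( )]] )] [B [Q ( )]]] )] [B [Q ( )]]]]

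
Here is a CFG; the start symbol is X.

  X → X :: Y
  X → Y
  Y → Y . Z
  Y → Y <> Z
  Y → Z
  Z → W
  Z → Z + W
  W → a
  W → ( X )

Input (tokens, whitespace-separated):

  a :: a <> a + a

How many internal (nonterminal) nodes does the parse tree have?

13

[X [X [Y [Z [W a]]]] :: [Y [Y [Z [W a]]] <> [Z [Z [W a]] + [W a]]]]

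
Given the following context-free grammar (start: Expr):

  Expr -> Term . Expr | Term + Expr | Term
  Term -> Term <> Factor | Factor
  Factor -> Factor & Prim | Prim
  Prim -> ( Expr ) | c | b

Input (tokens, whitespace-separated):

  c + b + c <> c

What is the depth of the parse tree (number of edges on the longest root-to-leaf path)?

7

[Expr [Term [Factor [Prim c]]] + [Expr [Term [Factor [Prim b]]] + [Expr [Term [Term [Factor [Prim c]]] <> [Factor [Prim c]]]]]]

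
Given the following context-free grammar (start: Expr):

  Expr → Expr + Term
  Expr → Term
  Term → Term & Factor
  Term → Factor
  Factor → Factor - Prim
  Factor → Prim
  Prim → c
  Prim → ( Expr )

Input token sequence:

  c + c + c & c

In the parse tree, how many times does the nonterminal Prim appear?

[Expr [Expr [Expr [Term [Factor [Prim c]]]] + [Term [Factor [Prim c]]]] + [Term [Term [Factor [Prim c]]] & [Factor [Prim c]]]]

4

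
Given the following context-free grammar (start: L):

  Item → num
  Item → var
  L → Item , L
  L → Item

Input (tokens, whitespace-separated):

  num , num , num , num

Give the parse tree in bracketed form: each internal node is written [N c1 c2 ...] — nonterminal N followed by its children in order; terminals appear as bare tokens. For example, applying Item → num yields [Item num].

[L [Item num] , [L [Item num] , [L [Item num] , [L [Item num]]]]]

L
Item , L
num , L
num , Item , L
num , num , L
num , num , Item , L
num , num , num , L
num , num , num , Item
num , num , num , num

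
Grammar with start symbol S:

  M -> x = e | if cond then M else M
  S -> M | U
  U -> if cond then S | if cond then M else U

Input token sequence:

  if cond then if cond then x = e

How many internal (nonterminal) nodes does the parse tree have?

6

[S [U if cond then [S [U if cond then [S [M x = e]]]]]]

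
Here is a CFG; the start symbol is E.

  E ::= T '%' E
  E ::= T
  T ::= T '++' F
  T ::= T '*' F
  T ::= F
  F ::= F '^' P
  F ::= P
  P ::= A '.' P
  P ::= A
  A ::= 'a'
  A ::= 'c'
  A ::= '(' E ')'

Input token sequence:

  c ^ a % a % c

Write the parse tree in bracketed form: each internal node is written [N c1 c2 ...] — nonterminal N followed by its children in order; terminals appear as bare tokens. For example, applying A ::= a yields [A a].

E
T % E
F % E
F ^ P % E
P ^ P % E
A ^ P % E
c ^ P % E
c ^ A % E
c ^ a % E
c ^ a % T % E
c ^ a % F % E
c ^ a % P % E
c ^ a % A % E
c ^ a % a % E
c ^ a % a % T
c ^ a % a % F
c ^ a % a % P
c ^ a % a % A
c ^ a % a % c

[E [T [F [F [P [A c]]] ^ [P [A a]]]] % [E [T [F [P [A a]]]] % [E [T [F [P [A c]]]]]]]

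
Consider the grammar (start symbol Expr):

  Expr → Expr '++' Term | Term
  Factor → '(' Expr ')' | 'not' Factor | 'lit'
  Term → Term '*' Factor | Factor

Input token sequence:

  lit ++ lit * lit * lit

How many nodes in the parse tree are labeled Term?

[Expr [Expr [Term [Factor lit]]] ++ [Term [Term [Term [Factor lit]] * [Factor lit]] * [Factor lit]]]

4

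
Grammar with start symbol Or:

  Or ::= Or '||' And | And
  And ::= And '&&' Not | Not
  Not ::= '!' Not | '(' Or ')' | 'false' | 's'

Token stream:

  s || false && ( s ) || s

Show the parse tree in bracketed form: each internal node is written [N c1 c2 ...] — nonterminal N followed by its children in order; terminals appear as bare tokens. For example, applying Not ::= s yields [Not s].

Or
Or || And
Or || And || And
And || And || And
Not || And || And
s || And || And
s || And && Not || And
s || Not && Not || And
s || false && Not || And
s || false && ( Or ) || And
s || false && ( And ) || And
s || false && ( Not ) || And
s || false && ( s ) || And
s || false && ( s ) || Not
s || false && ( s ) || s

[Or [Or [Or [And [Not s]]] || [And [And [Not false]] && [Not ( [Or [And [Not s]]] )]]] || [And [Not s]]]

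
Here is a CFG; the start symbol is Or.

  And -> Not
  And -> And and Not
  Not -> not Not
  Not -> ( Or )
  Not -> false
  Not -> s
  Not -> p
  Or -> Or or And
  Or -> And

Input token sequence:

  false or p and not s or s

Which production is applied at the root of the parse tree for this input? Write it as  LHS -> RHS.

[Or [Or [Or [And [Not false]]] or [And [And [Not p]] and [Not not [Not s]]]] or [And [Not s]]]

Or -> Or or And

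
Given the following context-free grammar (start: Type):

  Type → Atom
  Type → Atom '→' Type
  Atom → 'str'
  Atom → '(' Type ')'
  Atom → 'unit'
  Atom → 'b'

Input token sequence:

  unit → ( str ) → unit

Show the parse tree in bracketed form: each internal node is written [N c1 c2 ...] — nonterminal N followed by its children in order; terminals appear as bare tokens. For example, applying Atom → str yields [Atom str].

[Type [Atom unit] → [Type [Atom ( [Type [Atom str]] )] → [Type [Atom unit]]]]

Type
Atom → Type
unit → Type
unit → Atom → Type
unit → ( Type ) → Type
unit → ( Atom ) → Type
unit → ( str ) → Type
unit → ( str ) → Atom
unit → ( str ) → unit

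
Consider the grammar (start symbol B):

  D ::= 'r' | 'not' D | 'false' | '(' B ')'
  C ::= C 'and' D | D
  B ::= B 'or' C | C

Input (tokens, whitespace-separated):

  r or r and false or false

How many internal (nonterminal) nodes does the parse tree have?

11

[B [B [B [C [D r]]] or [C [C [D r]] and [D false]]] or [C [D false]]]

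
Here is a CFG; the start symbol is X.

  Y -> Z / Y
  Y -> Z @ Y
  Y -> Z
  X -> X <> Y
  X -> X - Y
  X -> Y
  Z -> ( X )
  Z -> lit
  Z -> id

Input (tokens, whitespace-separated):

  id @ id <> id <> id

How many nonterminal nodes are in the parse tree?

[X [X [X [Y [Z id] @ [Y [Z id]]]] <> [Y [Z id]]] <> [Y [Z id]]]

11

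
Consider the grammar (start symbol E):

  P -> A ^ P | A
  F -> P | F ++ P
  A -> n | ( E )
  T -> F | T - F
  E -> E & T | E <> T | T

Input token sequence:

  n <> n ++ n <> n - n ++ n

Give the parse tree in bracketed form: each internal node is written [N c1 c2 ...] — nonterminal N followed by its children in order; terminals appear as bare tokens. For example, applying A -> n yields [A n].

[E [E [E [T [F [P [A n]]]]] <> [T [F [F [P [A n]]] ++ [P [A n]]]]] <> [T [T [F [P [A n]]]] - [F [F [P [A n]]] ++ [P [A n]]]]]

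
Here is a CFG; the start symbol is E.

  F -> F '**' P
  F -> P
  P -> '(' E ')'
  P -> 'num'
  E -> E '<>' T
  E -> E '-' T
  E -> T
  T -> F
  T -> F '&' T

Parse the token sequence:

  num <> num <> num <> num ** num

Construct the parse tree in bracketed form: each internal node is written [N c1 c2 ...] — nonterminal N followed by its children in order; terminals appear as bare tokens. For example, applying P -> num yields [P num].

[E [E [E [E [T [F [P num]]]] <> [T [F [P num]]]] <> [T [F [P num]]]] <> [T [F [F [P num]] ** [P num]]]]

E
E <> T
E <> T <> T
E <> T <> T <> T
T <> T <> T <> T
F <> T <> T <> T
P <> T <> T <> T
num <> T <> T <> T
num <> F <> T <> T
num <> P <> T <> T
num <> num <> T <> T
num <> num <> F <> T
num <> num <> P <> T
num <> num <> num <> T
num <> num <> num <> F
num <> num <> num <> F ** P
num <> num <> num <> P ** P
num <> num <> num <> num ** P
num <> num <> num <> num ** num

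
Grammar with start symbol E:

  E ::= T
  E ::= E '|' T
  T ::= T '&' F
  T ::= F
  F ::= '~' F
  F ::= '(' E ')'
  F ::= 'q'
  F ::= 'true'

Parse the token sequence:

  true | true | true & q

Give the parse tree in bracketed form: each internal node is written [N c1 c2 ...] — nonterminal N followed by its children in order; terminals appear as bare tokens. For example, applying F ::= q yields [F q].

E
E | T
E | T | T
T | T | T
F | T | T
true | T | T
true | F | T
true | true | T
true | true | T & F
true | true | F & F
true | true | true & F
true | true | true & q

[E [E [E [T [F true]]] | [T [F true]]] | [T [T [F true]] & [F q]]]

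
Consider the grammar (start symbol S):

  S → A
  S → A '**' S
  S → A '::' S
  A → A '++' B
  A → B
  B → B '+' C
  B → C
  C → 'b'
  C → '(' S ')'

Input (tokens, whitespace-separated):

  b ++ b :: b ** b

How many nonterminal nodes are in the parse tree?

15

[S [A [A [B [C b]]] ++ [B [C b]]] :: [S [A [B [C b]]] ** [S [A [B [C b]]]]]]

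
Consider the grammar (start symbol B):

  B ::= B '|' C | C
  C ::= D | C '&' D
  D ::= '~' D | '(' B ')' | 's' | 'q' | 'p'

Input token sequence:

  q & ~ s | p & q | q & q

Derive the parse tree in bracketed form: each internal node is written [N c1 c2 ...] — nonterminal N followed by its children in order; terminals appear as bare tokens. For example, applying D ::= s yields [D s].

B
B | C
B | C | C
C | C | C
C & D | C | C
D & D | C | C
q & D | C | C
q & ~ D | C | C
q & ~ s | C | C
q & ~ s | C & D | C
q & ~ s | D & D | C
q & ~ s | p & D | C
q & ~ s | p & q | C
q & ~ s | p & q | C & D
q & ~ s | p & q | D & D
q & ~ s | p & q | q & D
q & ~ s | p & q | q & q

[B [B [B [C [C [D q]] & [D ~ [D s]]]] | [C [C [D p]] & [D q]]] | [C [C [D q]] & [D q]]]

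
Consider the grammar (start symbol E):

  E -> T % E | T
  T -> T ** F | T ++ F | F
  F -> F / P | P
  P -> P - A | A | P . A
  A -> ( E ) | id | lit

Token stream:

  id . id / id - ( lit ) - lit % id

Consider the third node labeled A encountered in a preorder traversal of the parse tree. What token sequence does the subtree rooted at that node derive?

[E [T [F [F [P [P [A id]] . [A id]]] / [P [P [P [A id]] - [A ( [E [T [F [P [A lit]]]]] )]] - [A lit]]]] % [E [T [F [P [A id]]]]]]

id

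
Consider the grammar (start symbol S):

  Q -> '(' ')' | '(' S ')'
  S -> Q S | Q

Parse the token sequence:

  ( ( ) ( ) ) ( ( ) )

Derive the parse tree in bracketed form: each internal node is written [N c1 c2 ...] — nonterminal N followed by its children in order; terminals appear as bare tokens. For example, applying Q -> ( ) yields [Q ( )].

[S [Q ( [S [Q ( )] [S [Q ( )]]] )] [S [Q ( [S [Q ( )]] )]]]

S
Q S
( S ) S
( Q S ) S
( ( ) S ) S
( ( ) Q ) S
( ( ) ( ) ) S
( ( ) ( ) ) Q
( ( ) ( ) ) ( S )
( ( ) ( ) ) ( Q )
( ( ) ( ) ) ( ( ) )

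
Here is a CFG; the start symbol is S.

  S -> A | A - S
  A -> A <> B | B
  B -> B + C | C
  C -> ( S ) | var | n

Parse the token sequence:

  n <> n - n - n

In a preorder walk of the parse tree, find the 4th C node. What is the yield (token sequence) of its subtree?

[S [A [A [B [C n]]] <> [B [C n]]] - [S [A [B [C n]]] - [S [A [B [C n]]]]]]

n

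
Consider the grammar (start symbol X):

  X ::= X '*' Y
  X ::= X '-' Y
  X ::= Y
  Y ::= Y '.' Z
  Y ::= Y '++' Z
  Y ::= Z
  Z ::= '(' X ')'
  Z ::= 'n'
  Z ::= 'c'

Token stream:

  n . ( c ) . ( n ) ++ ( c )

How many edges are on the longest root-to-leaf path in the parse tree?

8

[X [Y [Y [Y [Y [Z n]] . [Z ( [X [Y [Z c]]] )]] . [Z ( [X [Y [Z n]]] )]] ++ [Z ( [X [Y [Z c]]] )]]]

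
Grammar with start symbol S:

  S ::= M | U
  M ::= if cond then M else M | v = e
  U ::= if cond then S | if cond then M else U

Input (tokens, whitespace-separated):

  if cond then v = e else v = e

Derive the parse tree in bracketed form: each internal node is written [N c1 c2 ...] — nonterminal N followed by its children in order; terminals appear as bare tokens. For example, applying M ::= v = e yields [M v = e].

[S [M if cond then [M v = e] else [M v = e]]]

S
M
if cond then M else M
if cond then v = e else M
if cond then v = e else v = e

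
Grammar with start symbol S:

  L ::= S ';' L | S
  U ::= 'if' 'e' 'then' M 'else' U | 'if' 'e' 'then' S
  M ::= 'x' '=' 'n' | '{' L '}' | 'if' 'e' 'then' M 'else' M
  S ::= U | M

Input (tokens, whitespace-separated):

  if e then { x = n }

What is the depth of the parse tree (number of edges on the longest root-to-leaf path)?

7

[S [U if e then [S [M { [L [S [M x = n]]] }]]]]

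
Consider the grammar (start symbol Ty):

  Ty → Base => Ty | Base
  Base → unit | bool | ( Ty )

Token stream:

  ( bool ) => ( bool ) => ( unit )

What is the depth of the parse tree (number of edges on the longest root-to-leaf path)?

6

[Ty [Base ( [Ty [Base bool]] )] => [Ty [Base ( [Ty [Base bool]] )] => [Ty [Base ( [Ty [Base unit]] )]]]]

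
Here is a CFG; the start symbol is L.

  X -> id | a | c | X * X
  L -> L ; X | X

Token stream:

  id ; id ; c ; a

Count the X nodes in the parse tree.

[L [L [L [L [X id]] ; [X id]] ; [X c]] ; [X a]]

4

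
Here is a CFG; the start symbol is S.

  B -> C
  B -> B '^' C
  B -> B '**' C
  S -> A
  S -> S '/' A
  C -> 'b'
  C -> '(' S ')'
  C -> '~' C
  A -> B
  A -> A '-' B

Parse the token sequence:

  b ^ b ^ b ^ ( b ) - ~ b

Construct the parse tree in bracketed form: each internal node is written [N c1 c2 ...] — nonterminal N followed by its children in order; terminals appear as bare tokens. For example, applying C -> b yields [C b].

S
A
A - B
B - B
B ^ C - B
B ^ C ^ C - B
B ^ C ^ C ^ C - B
C ^ C ^ C ^ C - B
b ^ C ^ C ^ C - B
b ^ b ^ C ^ C - B
b ^ b ^ b ^ C - B
b ^ b ^ b ^ ( S ) - B
b ^ b ^ b ^ ( A ) - B
b ^ b ^ b ^ ( B ) - B
b ^ b ^ b ^ ( C ) - B
b ^ b ^ b ^ ( b ) - B
b ^ b ^ b ^ ( b ) - C
b ^ b ^ b ^ ( b ) - ~ C
b ^ b ^ b ^ ( b ) - ~ b

[S [A [A [B [B [B [B [C b]] ^ [C b]] ^ [C b]] ^ [C ( [S [A [B [C b]]]] )]]] - [B [C ~ [C b]]]]]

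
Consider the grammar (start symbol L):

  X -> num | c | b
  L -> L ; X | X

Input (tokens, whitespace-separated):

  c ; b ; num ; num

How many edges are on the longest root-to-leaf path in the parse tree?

5

[L [L [L [L [X c]] ; [X b]] ; [X num]] ; [X num]]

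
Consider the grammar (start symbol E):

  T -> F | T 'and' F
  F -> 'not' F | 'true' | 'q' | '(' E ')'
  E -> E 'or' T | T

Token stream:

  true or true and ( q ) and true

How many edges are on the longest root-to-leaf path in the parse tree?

[E [E [T [F true]]] or [T [T [T [F true]] and [F ( [E [T [F q]]] )]] and [F true]]]

7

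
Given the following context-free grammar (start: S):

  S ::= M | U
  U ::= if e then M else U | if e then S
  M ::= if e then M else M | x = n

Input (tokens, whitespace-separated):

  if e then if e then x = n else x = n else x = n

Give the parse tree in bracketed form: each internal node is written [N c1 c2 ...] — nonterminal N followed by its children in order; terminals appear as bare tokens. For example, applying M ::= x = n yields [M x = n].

S
M
if e then M else M
if e then if e then M else M else M
if e then if e then x = n else M else M
if e then if e then x = n else x = n else M
if e then if e then x = n else x = n else x = n

[S [M if e then [M if e then [M x = n] else [M x = n]] else [M x = n]]]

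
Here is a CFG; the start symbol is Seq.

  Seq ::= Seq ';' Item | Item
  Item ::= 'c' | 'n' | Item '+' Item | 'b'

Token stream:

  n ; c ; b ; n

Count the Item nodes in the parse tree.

[Seq [Seq [Seq [Seq [Item n]] ; [Item c]] ; [Item b]] ; [Item n]]

4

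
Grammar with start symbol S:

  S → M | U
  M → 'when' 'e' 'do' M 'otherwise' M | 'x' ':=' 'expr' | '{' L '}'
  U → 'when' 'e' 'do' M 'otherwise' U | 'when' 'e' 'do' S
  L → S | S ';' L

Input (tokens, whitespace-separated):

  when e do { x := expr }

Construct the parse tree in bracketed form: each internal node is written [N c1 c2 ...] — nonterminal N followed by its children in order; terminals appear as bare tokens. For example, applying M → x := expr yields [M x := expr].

S
U
when e do S
when e do M
when e do { L }
when e do { S }
when e do { M }
when e do { x := expr }

[S [U when e do [S [M { [L [S [M x := expr]]] }]]]]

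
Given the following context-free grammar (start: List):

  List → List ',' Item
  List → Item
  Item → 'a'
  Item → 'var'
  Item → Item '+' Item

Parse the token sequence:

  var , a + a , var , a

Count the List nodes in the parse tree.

4

[List [List [List [List [Item var]] , [Item [Item a] + [Item a]]] , [Item var]] , [Item a]]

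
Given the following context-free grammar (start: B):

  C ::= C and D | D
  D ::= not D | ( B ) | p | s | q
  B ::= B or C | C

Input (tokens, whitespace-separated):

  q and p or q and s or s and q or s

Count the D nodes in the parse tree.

[B [B [B [B [C [C [D q]] and [D p]]] or [C [C [D q]] and [D s]]] or [C [C [D s]] and [D q]]] or [C [D s]]]

7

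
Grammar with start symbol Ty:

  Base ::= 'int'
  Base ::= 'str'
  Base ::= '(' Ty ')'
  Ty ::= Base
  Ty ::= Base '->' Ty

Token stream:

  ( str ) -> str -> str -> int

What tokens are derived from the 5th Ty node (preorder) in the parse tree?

int

[Ty [Base ( [Ty [Base str]] )] -> [Ty [Base str] -> [Ty [Base str] -> [Ty [Base int]]]]]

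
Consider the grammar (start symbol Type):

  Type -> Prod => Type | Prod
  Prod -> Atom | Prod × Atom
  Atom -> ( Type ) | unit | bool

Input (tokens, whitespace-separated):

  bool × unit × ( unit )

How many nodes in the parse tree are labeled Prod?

[Type [Prod [Prod [Prod [Atom bool]] × [Atom unit]] × [Atom ( [Type [Prod [Atom unit]]] )]]]

4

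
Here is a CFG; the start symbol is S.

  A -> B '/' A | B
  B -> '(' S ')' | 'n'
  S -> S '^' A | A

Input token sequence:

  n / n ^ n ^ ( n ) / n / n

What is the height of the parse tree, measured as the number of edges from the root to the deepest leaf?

6

[S [S [S [A [B n] / [A [B n]]]] ^ [A [B n]]] ^ [A [B ( [S [A [B n]]] )] / [A [B n] / [A [B n]]]]]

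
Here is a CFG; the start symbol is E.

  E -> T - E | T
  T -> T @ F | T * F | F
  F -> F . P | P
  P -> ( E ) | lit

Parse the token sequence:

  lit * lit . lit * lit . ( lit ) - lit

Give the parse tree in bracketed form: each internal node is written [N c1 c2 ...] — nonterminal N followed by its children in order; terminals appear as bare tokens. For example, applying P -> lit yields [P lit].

E
T - E
T * F - E
T * F * F - E
F * F * F - E
P * F * F - E
lit * F * F - E
lit * F . P * F - E
lit * P . P * F - E
lit * lit . P * F - E
lit * lit . lit * F - E
lit * lit . lit * F . P - E
lit * lit . lit * P . P - E
lit * lit . lit * lit . P - E
lit * lit . lit * lit . ( E ) - E
lit * lit . lit * lit . ( T ) - E
lit * lit . lit * lit . ( F ) - E
lit * lit . lit * lit . ( P ) - E
lit * lit . lit * lit . ( lit ) - E
lit * lit . lit * lit . ( lit ) - T
lit * lit . lit * lit . ( lit ) - F
lit * lit . lit * lit . ( lit ) - P
lit * lit . lit * lit . ( lit ) - lit

[E [T [T [T [F [P lit]]] * [F [F [P lit]] . [P lit]]] * [F [F [P lit]] . [P ( [E [T [F [P lit]]]] )]]] - [E [T [F [P lit]]]]]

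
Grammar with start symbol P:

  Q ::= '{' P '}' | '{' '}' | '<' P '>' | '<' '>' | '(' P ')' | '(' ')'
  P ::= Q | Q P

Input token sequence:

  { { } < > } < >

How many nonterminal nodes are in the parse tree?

[P [Q { [P [Q { }] [P [Q < >]]] }] [P [Q < >]]]

8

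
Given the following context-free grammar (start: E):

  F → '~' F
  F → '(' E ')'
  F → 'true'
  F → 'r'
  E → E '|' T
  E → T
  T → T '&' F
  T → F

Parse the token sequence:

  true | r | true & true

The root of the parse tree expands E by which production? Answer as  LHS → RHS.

E → E '|' T

[E [E [E [T [F true]]] | [T [F r]]] | [T [T [F true]] & [F true]]]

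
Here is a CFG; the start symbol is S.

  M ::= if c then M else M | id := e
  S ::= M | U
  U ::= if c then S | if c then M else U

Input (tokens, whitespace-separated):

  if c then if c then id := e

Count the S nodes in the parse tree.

3

[S [U if c then [S [U if c then [S [M id := e]]]]]]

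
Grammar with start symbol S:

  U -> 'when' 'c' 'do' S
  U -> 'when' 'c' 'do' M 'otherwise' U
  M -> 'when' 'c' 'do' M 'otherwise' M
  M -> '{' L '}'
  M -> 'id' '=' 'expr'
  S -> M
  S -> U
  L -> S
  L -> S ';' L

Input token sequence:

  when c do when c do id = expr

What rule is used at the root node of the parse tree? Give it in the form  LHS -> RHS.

[S [U when c do [S [U when c do [S [M id = expr]]]]]]

S -> U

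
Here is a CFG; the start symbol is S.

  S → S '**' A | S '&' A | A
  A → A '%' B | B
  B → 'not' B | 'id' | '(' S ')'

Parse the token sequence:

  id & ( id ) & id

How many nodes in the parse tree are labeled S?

4

[S [S [S [A [B id]]] & [A [B ( [S [A [B id]]] )]]] & [A [B id]]]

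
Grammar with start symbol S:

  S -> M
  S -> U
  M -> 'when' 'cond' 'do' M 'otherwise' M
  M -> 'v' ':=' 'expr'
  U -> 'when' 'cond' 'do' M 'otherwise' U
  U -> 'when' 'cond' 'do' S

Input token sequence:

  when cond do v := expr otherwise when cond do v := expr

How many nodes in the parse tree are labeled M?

2

[S [U when cond do [M v := expr] otherwise [U when cond do [S [M v := expr]]]]]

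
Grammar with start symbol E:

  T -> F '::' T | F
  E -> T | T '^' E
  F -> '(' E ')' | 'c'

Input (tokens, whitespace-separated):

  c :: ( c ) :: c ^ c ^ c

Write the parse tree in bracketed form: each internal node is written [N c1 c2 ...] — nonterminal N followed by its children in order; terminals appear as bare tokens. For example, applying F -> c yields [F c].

[E [T [F c] :: [T [F ( [E [T [F c]]] )] :: [T [F c]]]] ^ [E [T [F c]] ^ [E [T [F c]]]]]

E
T ^ E
F :: T ^ E
c :: T ^ E
c :: F :: T ^ E
c :: ( E ) :: T ^ E
c :: ( T ) :: T ^ E
c :: ( F ) :: T ^ E
c :: ( c ) :: T ^ E
c :: ( c ) :: F ^ E
c :: ( c ) :: c ^ E
c :: ( c ) :: c ^ T ^ E
c :: ( c ) :: c ^ F ^ E
c :: ( c ) :: c ^ c ^ E
c :: ( c ) :: c ^ c ^ T
c :: ( c ) :: c ^ c ^ F
c :: ( c ) :: c ^ c ^ c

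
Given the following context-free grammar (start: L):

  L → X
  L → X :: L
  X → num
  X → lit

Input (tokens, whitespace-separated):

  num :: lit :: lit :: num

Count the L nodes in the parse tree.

[L [X num] :: [L [X lit] :: [L [X lit] :: [L [X num]]]]]

4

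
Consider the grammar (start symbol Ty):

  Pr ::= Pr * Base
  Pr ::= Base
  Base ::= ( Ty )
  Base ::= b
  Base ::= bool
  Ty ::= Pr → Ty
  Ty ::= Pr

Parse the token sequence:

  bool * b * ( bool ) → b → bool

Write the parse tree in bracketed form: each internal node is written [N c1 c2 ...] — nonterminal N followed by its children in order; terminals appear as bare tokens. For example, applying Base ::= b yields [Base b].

[Ty [Pr [Pr [Pr [Base bool]] * [Base b]] * [Base ( [Ty [Pr [Base bool]]] )]] → [Ty [Pr [Base b]] → [Ty [Pr [Base bool]]]]]

Ty
Pr → Ty
Pr * Base → Ty
Pr * Base * Base → Ty
Base * Base * Base → Ty
bool * Base * Base → Ty
bool * b * Base → Ty
bool * b * ( Ty ) → Ty
bool * b * ( Pr ) → Ty
bool * b * ( Base ) → Ty
bool * b * ( bool ) → Ty
bool * b * ( bool ) → Pr → Ty
bool * b * ( bool ) → Base → Ty
bool * b * ( bool ) → b → Ty
bool * b * ( bool ) → b → Pr
bool * b * ( bool ) → b → Base
bool * b * ( bool ) → b → bool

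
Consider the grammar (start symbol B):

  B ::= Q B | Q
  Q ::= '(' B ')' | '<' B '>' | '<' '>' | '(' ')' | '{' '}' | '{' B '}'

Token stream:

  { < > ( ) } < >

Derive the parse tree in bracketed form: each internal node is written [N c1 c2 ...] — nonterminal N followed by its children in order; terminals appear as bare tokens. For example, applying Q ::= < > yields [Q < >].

[B [Q { [B [Q < >] [B [Q ( )]]] }] [B [Q < >]]]

B
Q B
{ B } B
{ Q B } B
{ < > B } B
{ < > Q } B
{ < > ( ) } B
{ < > ( ) } Q
{ < > ( ) } < >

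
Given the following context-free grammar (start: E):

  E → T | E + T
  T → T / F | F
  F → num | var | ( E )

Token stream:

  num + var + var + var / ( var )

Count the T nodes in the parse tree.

6

[E [E [E [E [T [F num]]] + [T [F var]]] + [T [F var]]] + [T [T [F var]] / [F ( [E [T [F var]]] )]]]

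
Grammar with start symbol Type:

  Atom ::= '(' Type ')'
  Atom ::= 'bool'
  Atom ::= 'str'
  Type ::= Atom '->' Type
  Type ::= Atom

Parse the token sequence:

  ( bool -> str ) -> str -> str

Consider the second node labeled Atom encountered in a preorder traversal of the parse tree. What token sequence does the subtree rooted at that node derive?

[Type [Atom ( [Type [Atom bool] -> [Type [Atom str]]] )] -> [Type [Atom str] -> [Type [Atom str]]]]

bool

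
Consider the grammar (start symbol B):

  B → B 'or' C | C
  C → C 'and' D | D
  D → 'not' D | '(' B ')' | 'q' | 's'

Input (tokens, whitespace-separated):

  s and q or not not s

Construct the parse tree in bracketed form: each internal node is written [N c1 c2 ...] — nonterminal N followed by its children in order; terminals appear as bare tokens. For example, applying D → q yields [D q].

[B [B [C [C [D s]] and [D q]]] or [C [D not [D not [D s]]]]]

B
B or C
C or C
C and D or C
D and D or C
s and D or C
s and q or C
s and q or D
s and q or not D
s and q or not not D
s and q or not not s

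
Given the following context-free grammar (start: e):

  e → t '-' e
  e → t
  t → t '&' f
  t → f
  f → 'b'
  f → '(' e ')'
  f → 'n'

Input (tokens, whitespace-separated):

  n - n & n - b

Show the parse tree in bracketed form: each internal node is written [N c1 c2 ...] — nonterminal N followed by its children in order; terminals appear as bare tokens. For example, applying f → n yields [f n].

e
t - e
f - e
n - e
n - t - e
n - t & f - e
n - f & f - e
n - n & f - e
n - n & n - e
n - n & n - t
n - n & n - f
n - n & n - b

[e [t [f n]] - [e [t [t [f n]] & [f n]] - [e [t [f b]]]]]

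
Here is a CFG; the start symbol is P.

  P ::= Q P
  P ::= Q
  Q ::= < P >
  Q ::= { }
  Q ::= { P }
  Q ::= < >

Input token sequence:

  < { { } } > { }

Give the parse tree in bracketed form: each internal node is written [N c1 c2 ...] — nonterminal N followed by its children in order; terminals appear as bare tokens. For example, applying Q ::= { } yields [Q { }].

P
Q P
< P > P
< Q > P
< { P } > P
< { Q } > P
< { { } } > P
< { { } } > Q
< { { } } > { }

[P [Q < [P [Q { [P [Q { }]] }]] >] [P [Q { }]]]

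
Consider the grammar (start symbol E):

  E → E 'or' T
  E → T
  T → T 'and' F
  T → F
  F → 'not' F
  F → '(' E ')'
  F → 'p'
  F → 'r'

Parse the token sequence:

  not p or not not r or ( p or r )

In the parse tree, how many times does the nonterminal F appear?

[E [E [E [T [F not [F p]]]] or [T [F not [F not [F r]]]]] or [T [F ( [E [E [T [F p]]] or [T [F r]]] )]]]

8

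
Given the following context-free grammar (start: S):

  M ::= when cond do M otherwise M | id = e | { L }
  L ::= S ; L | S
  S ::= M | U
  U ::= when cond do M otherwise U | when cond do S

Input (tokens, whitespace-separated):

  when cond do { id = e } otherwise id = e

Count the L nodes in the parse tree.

1

[S [M when cond do [M { [L [S [M id = e]]] }] otherwise [M id = e]]]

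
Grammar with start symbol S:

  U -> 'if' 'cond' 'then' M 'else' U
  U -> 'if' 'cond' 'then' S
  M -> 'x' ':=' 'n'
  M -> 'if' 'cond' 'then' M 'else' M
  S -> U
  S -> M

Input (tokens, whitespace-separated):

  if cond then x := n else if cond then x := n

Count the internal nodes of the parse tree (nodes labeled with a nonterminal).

[S [U if cond then [M x := n] else [U if cond then [S [M x := n]]]]]

6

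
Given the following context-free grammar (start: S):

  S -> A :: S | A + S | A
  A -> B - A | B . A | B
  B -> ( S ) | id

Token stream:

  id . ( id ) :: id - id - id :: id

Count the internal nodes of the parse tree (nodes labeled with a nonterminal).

[S [A [B id] . [A [B ( [S [A [B id]]] )]]] :: [S [A [B id] - [A [B id] - [A [B id]]]] :: [S [A [B id]]]]]

18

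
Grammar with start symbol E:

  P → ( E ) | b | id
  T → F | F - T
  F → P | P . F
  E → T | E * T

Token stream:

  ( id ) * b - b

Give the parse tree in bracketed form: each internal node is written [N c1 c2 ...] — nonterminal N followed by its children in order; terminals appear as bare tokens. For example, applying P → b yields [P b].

E
E * T
T * T
F * T
P * T
( E ) * T
( T ) * T
( F ) * T
( P ) * T
( id ) * T
( id ) * F - T
( id ) * P - T
( id ) * b - T
( id ) * b - F
( id ) * b - P
( id ) * b - b

[E [E [T [F [P ( [E [T [F [P id]]]] )]]]] * [T [F [P b]] - [T [F [P b]]]]]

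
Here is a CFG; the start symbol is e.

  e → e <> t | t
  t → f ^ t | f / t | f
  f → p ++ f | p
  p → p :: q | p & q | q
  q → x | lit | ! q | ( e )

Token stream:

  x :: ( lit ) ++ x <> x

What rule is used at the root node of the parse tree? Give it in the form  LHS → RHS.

[e [e [t [f [p [p [q x]] :: [q ( [e [t [f [p [q lit]]]]] )]] ++ [f [p [q x]]]]]] <> [t [f [p [q x]]]]]

e → e <> t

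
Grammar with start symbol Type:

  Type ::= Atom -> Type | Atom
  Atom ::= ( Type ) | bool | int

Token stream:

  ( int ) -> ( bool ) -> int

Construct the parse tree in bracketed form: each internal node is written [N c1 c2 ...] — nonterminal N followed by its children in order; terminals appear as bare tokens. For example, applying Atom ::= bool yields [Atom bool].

[Type [Atom ( [Type [Atom int]] )] -> [Type [Atom ( [Type [Atom bool]] )] -> [Type [Atom int]]]]

Type
Atom -> Type
( Type ) -> Type
( Atom ) -> Type
( int ) -> Type
( int ) -> Atom -> Type
( int ) -> ( Type ) -> Type
( int ) -> ( Atom ) -> Type
( int ) -> ( bool ) -> Type
( int ) -> ( bool ) -> Atom
( int ) -> ( bool ) -> int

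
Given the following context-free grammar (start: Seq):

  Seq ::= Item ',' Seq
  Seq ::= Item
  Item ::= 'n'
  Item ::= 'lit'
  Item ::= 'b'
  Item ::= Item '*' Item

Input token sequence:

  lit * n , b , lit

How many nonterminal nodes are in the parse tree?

[Seq [Item [Item lit] * [Item n]] , [Seq [Item b] , [Seq [Item lit]]]]

8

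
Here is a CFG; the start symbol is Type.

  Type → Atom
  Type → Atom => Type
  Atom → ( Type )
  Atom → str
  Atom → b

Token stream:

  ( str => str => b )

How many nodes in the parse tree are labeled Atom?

4

[Type [Atom ( [Type [Atom str] => [Type [Atom str] => [Type [Atom b]]]] )]]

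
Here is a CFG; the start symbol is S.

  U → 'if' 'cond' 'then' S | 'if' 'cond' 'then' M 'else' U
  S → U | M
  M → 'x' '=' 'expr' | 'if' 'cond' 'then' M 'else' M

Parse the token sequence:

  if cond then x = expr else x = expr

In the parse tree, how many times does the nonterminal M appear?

[S [M if cond then [M x = expr] else [M x = expr]]]

3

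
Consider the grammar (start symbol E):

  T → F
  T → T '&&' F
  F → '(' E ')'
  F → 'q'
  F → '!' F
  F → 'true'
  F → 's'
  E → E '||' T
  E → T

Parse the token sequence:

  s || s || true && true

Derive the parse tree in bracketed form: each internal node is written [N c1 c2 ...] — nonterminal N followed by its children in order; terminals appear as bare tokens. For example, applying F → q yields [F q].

[E [E [E [T [F s]]] || [T [F s]]] || [T [T [F true]] && [F true]]]

E
E || T
E || T || T
T || T || T
F || T || T
s || T || T
s || F || T
s || s || T
s || s || T && F
s || s || F && F
s || s || true && F
s || s || true && true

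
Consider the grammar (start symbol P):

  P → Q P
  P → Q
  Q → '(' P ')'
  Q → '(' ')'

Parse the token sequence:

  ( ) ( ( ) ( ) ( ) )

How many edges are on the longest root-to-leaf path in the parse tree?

7

[P [Q ( )] [P [Q ( [P [Q ( )] [P [Q ( )] [P [Q ( )]]]] )]]]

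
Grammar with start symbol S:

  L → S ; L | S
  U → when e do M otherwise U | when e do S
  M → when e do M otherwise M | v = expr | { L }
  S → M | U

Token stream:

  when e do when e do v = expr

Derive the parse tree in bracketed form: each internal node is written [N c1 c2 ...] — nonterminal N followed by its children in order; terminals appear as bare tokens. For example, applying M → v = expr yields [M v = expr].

S
U
when e do S
when e do U
when e do when e do S
when e do when e do M
when e do when e do v = expr

[S [U when e do [S [U when e do [S [M v = expr]]]]]]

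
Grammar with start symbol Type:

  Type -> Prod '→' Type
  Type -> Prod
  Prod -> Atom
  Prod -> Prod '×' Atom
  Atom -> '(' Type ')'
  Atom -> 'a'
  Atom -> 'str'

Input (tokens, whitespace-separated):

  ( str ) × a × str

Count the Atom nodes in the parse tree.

4

[Type [Prod [Prod [Prod [Atom ( [Type [Prod [Atom str]]] )]] × [Atom a]] × [Atom str]]]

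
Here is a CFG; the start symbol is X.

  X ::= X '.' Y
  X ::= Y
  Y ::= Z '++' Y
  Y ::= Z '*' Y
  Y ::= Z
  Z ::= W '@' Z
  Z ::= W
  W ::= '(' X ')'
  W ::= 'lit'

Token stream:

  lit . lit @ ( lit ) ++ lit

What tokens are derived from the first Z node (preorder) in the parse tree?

lit

[X [X [Y [Z [W lit]]]] . [Y [Z [W lit] @ [Z [W ( [X [Y [Z [W lit]]]] )]]] ++ [Y [Z [W lit]]]]]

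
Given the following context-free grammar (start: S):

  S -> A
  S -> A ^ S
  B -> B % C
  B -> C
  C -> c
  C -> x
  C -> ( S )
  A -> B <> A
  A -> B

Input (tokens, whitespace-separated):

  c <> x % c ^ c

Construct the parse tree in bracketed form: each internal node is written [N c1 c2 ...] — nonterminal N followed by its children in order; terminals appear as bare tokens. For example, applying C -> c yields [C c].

[S [A [B [C c]] <> [A [B [B [C x]] % [C c]]]] ^ [S [A [B [C c]]]]]

S
A ^ S
B <> A ^ S
C <> A ^ S
c <> A ^ S
c <> B ^ S
c <> B % C ^ S
c <> C % C ^ S
c <> x % C ^ S
c <> x % c ^ S
c <> x % c ^ A
c <> x % c ^ B
c <> x % c ^ C
c <> x % c ^ c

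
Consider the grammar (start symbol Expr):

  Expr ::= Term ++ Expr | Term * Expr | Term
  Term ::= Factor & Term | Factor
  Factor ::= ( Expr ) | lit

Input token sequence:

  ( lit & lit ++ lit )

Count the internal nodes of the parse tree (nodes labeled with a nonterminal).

[Expr [Term [Factor ( [Expr [Term [Factor lit] & [Term [Factor lit]]] ++ [Expr [Term [Factor lit]]]] )]]]

11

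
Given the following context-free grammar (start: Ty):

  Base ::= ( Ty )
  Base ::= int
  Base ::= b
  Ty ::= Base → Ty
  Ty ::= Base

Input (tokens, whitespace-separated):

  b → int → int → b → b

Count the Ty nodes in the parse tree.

[Ty [Base b] → [Ty [Base int] → [Ty [Base int] → [Ty [Base b] → [Ty [Base b]]]]]]

5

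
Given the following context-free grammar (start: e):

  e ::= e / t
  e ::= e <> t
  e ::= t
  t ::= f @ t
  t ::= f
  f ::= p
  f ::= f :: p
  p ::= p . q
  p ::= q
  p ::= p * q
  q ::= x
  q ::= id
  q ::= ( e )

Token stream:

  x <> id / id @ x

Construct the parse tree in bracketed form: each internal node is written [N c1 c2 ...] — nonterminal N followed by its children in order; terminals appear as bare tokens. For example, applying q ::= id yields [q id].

e
e / t
e <> t / t
t <> t / t
f <> t / t
p <> t / t
q <> t / t
x <> t / t
x <> f / t
x <> p / t
x <> q / t
x <> id / t
x <> id / f @ t
x <> id / p @ t
x <> id / q @ t
x <> id / id @ t
x <> id / id @ f
x <> id / id @ p
x <> id / id @ q
x <> id / id @ x

[e [e [e [t [f [p [q x]]]]] <> [t [f [p [q id]]]]] / [t [f [p [q id]]] @ [t [f [p [q x]]]]]]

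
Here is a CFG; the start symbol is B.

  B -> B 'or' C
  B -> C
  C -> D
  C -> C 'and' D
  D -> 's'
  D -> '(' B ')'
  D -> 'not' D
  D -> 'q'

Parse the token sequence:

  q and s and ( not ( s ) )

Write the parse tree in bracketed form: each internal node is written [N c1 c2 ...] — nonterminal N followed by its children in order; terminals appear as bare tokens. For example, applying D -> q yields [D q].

B
C
C and D
C and D and D
D and D and D
q and D and D
q and s and D
q and s and ( B )
q and s and ( C )
q and s and ( D )
q and s and ( not D )
q and s and ( not ( B ) )
q and s and ( not ( C ) )
q and s and ( not ( D ) )
q and s and ( not ( s ) )

[B [C [C [C [D q]] and [D s]] and [D ( [B [C [D not [D ( [B [C [D s]]] )]]]] )]]]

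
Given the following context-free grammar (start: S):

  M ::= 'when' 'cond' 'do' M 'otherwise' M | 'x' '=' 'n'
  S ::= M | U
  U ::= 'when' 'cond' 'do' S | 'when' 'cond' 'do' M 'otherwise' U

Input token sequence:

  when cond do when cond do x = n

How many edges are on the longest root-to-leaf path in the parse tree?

[S [U when cond do [S [U when cond do [S [M x = n]]]]]]

6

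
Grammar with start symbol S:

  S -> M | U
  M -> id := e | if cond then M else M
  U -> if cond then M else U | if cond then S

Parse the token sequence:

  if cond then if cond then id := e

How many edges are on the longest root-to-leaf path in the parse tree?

[S [U if cond then [S [U if cond then [S [M id := e]]]]]]

6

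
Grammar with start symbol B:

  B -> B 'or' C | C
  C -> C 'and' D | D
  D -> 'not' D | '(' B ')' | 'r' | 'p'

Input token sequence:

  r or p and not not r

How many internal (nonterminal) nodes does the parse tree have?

10

[B [B [C [D r]]] or [C [C [D p]] and [D not [D not [D r]]]]]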